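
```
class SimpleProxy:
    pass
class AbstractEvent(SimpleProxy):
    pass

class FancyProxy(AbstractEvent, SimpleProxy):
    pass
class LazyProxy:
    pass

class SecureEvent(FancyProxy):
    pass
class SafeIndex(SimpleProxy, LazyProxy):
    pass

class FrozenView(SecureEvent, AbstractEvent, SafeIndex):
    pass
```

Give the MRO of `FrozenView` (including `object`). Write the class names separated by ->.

FrozenView -> SecureEvent -> FancyProxy -> AbstractEvent -> SafeIndex -> SimpleProxy -> LazyProxy -> object

L[FrozenView] = FrozenView + merge(L[SecureEvent], L[AbstractEvent], L[SafeIndex], [SecureEvent AbstractEvent SafeIndex])
  take SecureEvent:  [SecureEvent FancyProxy AbstractEvent SimpleProxy object] + [AbstractEvent SimpleProxy object] + [SafeIndex SimpleProxy LazyProxy object] + [SecureEvent AbstractEvent SafeIndex]
  take FancyProxy:  [FancyProxy AbstractEvent SimpleProxy object] + [AbstractEvent SimpleProxy object] + [SafeIndex SimpleProxy LazyProxy object] + [AbstractEvent SafeIndex]
  take AbstractEvent:  [AbstractEvent SimpleProxy object] + [AbstractEvent SimpleProxy object] + [SafeIndex SimpleProxy LazyProxy object] + [AbstractEvent SafeIndex]
  take SafeIndex:  [SimpleProxy object] + [SimpleProxy object] + [SafeIndex SimpleProxy LazyProxy object] + [SafeIndex]
  take SimpleProxy:  [SimpleProxy object] + [SimpleProxy object] + [SimpleProxy LazyProxy object]
  take LazyProxy:  [object] + [object] + [LazyProxy object]
  take object:  [object] + [object] + [object]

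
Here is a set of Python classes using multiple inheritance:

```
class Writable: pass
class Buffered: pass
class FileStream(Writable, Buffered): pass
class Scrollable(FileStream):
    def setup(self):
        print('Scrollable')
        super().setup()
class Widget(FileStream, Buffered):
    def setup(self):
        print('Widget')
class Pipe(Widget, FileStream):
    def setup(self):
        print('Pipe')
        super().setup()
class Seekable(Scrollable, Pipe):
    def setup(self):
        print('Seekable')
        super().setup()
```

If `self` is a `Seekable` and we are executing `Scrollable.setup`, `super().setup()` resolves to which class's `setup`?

Pipe

L[Seekable] = Seekable + merge(L[Scrollable], L[Pipe], [Scrollable Pipe])
  take Scrollable:  [Scrollable FileStream Writable Buffered object] + [Pipe Widget FileStream Writable Buffered object] + [Scrollable Pipe]
  take Pipe:  [FileStream Writable Buffered object] + [Pipe Widget FileStream Writable Buffered object] + [Pipe]
  take Widget:  [FileStream Writable Buffered object] + [Widget FileStream Writable Buffered object]
  take FileStream:  [FileStream Writable Buffered object] + [FileStream Writable Buffered object]
  take Writable:  [Writable Buffered object] + [Writable Buffered object]
  take Buffered:  [Buffered object] + [Buffered object]
  take object:  [object] + [object]
MRO: Seekable Scrollable Pipe Widget FileStream Writable Buffered object
super() in Scrollable.setup on a Seekable instance goes to the class after Scrollable in Seekable's MRO: Pipe.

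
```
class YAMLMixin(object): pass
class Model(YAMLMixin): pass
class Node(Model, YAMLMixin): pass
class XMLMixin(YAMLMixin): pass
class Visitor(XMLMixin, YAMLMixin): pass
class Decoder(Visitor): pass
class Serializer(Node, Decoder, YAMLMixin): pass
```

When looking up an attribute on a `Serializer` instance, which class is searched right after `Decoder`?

Visitor

L[Serializer] = Serializer + merge(L[Node], L[Decoder], L[YAMLMixin], [Node Decoder YAMLMixin])
  take Node:  [Node Model YAMLMixin object] + [Decoder Visitor XMLMixin YAMLMixin object] + [YAMLMixin object] + [Node Decoder YAMLMixin]
  take Model:  [Model YAMLMixin object] + [Decoder Visitor XMLMixin YAMLMixin object] + [YAMLMixin object] + [Decoder YAMLMixin]
  take Decoder:  [YAMLMixin object] + [Decoder Visitor XMLMixin YAMLMixin object] + [YAMLMixin object] + [Decoder YAMLMixin]
  take Visitor:  [YAMLMixin object] + [Visitor XMLMixin YAMLMixin object] + [YAMLMixin object] + [YAMLMixin]
  take XMLMixin:  [YAMLMixin object] + [XMLMixin YAMLMixin object] + [YAMLMixin object] + [YAMLMixin]
  take YAMLMixin:  [YAMLMixin object] + [YAMLMixin object] + [YAMLMixin object] + [YAMLMixin]
  take object:  [object] + [object] + [object]
MRO: Serializer Node Model Decoder Visitor XMLMixin YAMLMixin object
Decoder is at position 3; next is Visitor.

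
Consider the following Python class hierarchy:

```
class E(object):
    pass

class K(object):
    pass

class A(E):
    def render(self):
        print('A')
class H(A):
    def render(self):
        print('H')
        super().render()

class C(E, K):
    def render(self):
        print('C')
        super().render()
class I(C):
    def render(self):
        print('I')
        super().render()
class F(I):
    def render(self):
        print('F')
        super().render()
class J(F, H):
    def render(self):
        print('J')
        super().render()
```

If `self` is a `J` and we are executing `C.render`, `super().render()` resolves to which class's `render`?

L[J] = J + merge(L[F], L[H], [F H])
  take F:  [F I C E K object] + [H A E object] + [F H]
  take I:  [I C E K object] + [H A E object] + [H]
  take C:  [C E K object] + [H A E object] + [H]
  take H:  [E K object] + [H A E object] + [H]
  take A:  [E K object] + [A E object]
  take E:  [E K object] + [E object]
  take K:  [K object] + [object]
  take object:  [object] + [object]
MRO: J F I C H A E K object
super() in C.render on a J instance goes to the class after C in J's MRO: H.

H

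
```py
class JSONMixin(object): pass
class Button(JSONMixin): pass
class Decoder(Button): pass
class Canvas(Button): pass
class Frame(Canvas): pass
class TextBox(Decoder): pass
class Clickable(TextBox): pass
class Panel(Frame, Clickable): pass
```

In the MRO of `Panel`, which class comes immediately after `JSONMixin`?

object

L[Panel] = Panel + merge(L[Frame], L[Clickable], [Frame Clickable])
  take Frame:  [Frame Canvas Button JSONMixin object] + [Clickable TextBox Decoder Button JSONMixin object] + [Frame Clickable]
  take Canvas:  [Canvas Button JSONMixin object] + [Clickable TextBox Decoder Button JSONMixin object] + [Clickable]
  take Clickable:  [Button JSONMixin object] + [Clickable TextBox Decoder Button JSONMixin object] + [Clickable]
  take TextBox:  [Button JSONMixin object] + [TextBox Decoder Button JSONMixin object]
  take Decoder:  [Button JSONMixin object] + [Decoder Button JSONMixin object]
  take Button:  [Button JSONMixin object] + [Button JSONMixin object]
  take JSONMixin:  [JSONMixin object] + [JSONMixin object]
  take object:  [object] + [object]
MRO: Panel Frame Canvas Clickable TextBox Decoder Button JSONMixin object
JSONMixin is at position 7; next is object.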